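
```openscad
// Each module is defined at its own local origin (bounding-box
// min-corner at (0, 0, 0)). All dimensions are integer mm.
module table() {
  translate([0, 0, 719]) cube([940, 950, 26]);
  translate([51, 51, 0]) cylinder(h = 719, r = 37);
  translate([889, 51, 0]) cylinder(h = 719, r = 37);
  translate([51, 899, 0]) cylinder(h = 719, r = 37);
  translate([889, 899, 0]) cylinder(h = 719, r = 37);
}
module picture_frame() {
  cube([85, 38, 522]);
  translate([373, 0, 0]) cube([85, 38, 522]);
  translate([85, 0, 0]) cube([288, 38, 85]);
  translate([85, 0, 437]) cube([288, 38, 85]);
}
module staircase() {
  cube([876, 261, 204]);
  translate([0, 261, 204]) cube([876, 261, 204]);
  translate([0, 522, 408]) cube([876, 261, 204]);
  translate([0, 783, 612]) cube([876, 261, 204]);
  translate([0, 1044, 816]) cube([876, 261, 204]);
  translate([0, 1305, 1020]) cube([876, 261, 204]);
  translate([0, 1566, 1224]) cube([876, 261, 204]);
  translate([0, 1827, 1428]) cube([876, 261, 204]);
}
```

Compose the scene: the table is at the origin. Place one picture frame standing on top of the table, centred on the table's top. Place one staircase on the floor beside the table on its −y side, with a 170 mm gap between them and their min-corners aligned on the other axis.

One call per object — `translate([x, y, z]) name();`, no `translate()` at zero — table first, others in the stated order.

table();
translate([241, 456, 745]) picture_frame();
translate([0, -2258, 0]) staircase();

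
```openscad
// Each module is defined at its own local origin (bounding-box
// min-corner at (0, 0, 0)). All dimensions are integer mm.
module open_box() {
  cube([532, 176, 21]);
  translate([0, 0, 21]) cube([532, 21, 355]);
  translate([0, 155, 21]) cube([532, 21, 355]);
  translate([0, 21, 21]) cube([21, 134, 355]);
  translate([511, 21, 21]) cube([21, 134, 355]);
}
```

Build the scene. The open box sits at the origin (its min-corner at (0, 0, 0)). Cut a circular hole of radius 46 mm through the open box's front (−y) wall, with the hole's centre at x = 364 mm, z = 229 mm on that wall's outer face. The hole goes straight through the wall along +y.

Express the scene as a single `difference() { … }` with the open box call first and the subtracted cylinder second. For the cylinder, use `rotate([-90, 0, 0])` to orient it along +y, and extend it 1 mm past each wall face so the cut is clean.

difference() {
  open_box();
  translate([364, -1, 229]) rotate([-90, 0, 0]) cylinder(h = 23, r = 46);
}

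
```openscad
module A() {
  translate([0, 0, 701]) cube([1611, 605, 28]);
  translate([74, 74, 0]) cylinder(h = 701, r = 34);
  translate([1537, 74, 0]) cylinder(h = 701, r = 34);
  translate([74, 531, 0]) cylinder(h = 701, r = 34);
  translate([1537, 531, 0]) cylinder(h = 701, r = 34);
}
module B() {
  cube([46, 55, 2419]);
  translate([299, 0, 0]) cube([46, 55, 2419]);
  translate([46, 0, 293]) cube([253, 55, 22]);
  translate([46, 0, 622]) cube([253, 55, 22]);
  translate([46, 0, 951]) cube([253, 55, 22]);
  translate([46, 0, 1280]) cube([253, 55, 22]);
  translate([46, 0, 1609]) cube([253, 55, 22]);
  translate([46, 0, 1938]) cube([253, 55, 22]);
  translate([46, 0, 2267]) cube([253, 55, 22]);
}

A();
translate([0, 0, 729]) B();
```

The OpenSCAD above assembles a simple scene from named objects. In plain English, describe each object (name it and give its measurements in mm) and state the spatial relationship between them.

A is a table with a 1611×605 mm rectangular top, 28 mm thick, top surface at z = 729 mm, supported by four round legs of 68 mm diameter, each leg's bounding box inset 40 mm from the nearest pair of top edges, running from the floor.

B is a wooden ladder with two side rails of 46×55 mm section and 2419 mm height, set 345 mm apart overall. Between them run 7 rectangular rungs (55 mm deep, 22 mm thick), front faces flush with the rails' −y face. The bottom of the first rung is 293 mm above the floor and each subsequent rung is 329 mm higher than the one below.

The ladder is on top of the table.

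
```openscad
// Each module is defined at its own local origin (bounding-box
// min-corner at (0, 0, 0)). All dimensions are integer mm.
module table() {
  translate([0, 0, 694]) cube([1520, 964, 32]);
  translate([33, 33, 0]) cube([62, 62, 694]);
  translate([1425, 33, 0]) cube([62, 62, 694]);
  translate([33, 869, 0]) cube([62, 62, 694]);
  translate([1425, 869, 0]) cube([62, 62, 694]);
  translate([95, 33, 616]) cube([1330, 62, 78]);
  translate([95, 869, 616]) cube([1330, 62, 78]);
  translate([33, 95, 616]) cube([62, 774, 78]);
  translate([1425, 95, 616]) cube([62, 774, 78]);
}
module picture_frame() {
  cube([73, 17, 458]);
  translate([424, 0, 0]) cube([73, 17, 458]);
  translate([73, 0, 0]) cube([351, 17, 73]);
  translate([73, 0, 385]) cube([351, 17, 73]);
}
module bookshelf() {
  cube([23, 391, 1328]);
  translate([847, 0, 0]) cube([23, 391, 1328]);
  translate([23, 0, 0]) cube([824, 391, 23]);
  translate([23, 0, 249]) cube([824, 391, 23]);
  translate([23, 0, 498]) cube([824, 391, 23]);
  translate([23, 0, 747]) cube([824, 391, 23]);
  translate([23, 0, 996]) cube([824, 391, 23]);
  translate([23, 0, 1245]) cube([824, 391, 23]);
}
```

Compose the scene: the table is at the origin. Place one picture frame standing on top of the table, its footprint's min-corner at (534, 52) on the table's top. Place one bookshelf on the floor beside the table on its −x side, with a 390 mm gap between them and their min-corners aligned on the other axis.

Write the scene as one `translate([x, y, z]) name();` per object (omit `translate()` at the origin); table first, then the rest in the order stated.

table();
translate([534, 52, 726]) picture_frame();
translate([-1260, 0, 0]) bookshelf();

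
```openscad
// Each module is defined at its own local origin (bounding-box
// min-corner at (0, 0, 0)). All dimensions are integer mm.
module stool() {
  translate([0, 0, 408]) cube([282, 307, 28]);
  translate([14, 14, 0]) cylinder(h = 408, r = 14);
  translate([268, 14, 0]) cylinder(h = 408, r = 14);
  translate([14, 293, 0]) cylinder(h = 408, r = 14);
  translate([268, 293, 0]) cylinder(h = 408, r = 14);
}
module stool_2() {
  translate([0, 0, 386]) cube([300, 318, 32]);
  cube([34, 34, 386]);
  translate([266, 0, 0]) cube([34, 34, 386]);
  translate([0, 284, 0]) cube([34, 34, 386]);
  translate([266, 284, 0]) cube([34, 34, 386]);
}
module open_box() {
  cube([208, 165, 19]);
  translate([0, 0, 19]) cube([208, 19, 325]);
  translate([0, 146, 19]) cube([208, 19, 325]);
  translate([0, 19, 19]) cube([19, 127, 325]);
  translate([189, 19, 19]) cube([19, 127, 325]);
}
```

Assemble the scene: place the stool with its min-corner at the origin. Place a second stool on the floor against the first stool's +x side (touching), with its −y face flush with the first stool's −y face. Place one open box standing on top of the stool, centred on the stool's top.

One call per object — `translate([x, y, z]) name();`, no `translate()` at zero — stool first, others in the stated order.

stool();
translate([282, 0, 0]) stool_2();
translate([37, 71, 436]) open_box();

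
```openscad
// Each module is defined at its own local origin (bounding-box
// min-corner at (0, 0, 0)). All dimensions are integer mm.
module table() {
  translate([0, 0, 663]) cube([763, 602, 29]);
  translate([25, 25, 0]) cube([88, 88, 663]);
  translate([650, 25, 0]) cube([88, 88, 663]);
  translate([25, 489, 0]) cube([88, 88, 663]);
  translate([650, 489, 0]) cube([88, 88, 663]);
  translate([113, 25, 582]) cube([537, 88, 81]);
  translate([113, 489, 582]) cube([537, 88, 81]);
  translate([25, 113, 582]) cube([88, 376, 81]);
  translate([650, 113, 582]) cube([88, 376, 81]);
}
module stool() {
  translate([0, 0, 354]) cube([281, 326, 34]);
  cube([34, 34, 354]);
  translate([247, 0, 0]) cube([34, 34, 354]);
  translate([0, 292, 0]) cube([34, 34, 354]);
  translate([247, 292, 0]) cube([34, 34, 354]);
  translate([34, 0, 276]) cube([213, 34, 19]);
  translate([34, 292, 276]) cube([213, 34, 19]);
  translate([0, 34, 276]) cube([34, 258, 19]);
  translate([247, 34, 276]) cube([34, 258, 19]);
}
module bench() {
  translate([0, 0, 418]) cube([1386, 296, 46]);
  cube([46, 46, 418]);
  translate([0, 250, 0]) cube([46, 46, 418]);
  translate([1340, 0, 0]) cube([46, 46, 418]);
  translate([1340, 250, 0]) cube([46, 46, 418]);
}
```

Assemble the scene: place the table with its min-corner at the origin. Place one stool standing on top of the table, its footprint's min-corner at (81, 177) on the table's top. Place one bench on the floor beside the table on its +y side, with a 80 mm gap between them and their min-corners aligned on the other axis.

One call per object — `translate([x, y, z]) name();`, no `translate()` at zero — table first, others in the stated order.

table();
translate([81, 177, 692]) stool();
translate([0, 682, 0]) bench();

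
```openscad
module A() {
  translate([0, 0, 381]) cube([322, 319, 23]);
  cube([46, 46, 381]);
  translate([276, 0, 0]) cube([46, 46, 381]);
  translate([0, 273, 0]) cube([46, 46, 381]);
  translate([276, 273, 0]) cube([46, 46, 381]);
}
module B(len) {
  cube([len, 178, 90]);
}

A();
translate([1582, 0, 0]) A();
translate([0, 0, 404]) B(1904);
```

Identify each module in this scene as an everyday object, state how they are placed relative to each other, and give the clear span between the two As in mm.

A is a stool. B is a beam. A beam spans the tops of two stools. The clear span between the two stools is 1260 mm.

Second stool starts at x = 1582; first ends at x = 322; clear span = 1582 − 322 = 1260 mm.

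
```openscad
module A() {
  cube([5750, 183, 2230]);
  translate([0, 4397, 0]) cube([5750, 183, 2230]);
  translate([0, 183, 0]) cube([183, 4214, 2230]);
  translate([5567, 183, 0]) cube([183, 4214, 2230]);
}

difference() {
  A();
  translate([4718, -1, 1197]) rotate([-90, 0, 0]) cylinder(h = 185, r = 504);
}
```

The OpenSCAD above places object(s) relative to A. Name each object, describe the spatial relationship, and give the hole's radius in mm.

The subtracted cylinder has r = 504 mm.

A is a house frame. The house frame has a circular hole through its front wall. The hole's radius is 504 mm.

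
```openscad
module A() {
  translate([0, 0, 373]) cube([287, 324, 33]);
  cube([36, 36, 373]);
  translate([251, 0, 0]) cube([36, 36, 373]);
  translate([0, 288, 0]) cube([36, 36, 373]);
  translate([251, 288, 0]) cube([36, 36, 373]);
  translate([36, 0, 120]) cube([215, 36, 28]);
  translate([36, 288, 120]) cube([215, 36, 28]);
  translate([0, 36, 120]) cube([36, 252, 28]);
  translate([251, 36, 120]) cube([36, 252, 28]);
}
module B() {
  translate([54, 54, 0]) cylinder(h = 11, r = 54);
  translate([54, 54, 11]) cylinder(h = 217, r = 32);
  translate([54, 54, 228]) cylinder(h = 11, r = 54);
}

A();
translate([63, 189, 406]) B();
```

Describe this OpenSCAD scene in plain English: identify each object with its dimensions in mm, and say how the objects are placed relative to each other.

A is a simple wooden stool: a rectangular seat 287 mm (x) by 324 mm (y), 33 mm thick, top face at z = 406 mm, on four square legs, each 36×36 mm in cross-section. The legs rest on z = 0, each flush with a corner of the seat. Four stretchers, 36 mm wide and 28 mm tall, connect adjacent legs with their undersides at z = 120 mm, each running between the inner faces of the legs it joins and aligned with the legs' outer faces on the other axis.

B is a spool: two coaxial disc flanges of radius 54 mm and thickness 11 mm, joined by a core cylinder of radius 32 mm and height 217 mm. The lower flange rests on z = 0 and the three cylinders share a vertical axis.

The spool is on top of the stool.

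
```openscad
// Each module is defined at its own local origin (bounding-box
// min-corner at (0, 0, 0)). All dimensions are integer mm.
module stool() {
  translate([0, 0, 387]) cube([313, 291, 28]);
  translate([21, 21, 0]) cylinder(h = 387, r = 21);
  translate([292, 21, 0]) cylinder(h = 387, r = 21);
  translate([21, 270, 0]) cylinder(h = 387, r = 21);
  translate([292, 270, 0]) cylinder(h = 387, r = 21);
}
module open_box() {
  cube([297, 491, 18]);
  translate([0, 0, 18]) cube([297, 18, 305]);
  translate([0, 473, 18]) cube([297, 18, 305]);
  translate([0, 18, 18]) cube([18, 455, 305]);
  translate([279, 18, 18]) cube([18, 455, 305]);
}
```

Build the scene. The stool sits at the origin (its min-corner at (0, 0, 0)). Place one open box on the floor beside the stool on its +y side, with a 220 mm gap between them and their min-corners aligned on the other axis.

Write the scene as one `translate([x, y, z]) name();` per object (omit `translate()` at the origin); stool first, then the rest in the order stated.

stool();
translate([0, 511, 0]) open_box();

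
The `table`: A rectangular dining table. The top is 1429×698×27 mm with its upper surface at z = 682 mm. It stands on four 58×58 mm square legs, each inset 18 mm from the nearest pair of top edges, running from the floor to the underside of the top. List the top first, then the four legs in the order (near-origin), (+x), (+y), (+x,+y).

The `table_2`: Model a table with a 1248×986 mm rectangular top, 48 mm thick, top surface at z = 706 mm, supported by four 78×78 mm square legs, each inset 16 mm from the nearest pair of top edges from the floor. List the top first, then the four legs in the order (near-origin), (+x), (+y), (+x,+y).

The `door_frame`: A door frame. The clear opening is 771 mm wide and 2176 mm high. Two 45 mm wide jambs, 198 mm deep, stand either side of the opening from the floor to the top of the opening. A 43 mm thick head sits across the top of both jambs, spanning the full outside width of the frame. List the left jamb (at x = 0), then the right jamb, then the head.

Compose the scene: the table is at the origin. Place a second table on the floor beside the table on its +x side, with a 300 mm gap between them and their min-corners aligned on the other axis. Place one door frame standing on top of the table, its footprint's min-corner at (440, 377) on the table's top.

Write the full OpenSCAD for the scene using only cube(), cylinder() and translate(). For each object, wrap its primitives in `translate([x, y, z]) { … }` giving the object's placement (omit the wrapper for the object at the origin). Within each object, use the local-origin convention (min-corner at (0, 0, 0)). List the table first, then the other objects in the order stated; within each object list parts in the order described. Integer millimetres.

translate([0, 0, 655]) cube([1429, 698, 27]);
translate([18, 18, 0]) cube([58, 58, 655]);
translate([1353, 18, 0]) cube([58, 58, 655]);
translate([18, 622, 0]) cube([58, 58, 655]);
translate([1353, 622, 0]) cube([58, 58, 655]);
translate([1729, 0, 0]) {
  translate([0, 0, 658]) cube([1248, 986, 48]);
  translate([16, 16, 0]) cube([78, 78, 658]);
  translate([1154, 16, 0]) cube([78, 78, 658]);
  translate([16, 892, 0]) cube([78, 78, 658]);
  translate([1154, 892, 0]) cube([78, 78, 658]);
}
translate([440, 377, 682]) {
  cube([45, 198, 2176]);
  translate([816, 0, 0]) cube([45, 198, 2176]);
  translate([0, 0, 2176]) cube([861, 198, 43]);
}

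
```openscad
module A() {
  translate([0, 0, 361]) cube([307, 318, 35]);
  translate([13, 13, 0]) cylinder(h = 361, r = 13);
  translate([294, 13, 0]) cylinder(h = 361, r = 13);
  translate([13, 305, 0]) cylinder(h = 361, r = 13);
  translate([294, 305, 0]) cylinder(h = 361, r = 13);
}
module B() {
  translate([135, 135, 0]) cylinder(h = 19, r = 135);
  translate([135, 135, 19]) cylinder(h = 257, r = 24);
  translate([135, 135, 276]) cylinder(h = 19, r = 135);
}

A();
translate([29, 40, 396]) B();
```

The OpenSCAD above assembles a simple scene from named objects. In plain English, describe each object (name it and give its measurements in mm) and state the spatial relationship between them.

A is a four-legged stool. The seat is a 307×318×35 mm slab whose top surface is at z = 396 mm; four round legs, each 26 mm in diameter, run from the floor (z = 0) to the underside of the seat, each leg's axis is inset half a diameter from the nearest pair of seat edges (so the leg's bounding box is flush with the corner).

B is a spool: two coaxial disc flanges of radius 135 mm and thickness 19 mm, joined by a core cylinder of radius 24 mm and height 257 mm. The lower flange rests on z = 0 and the three cylinders share a vertical axis.

The spool is on top of the stool.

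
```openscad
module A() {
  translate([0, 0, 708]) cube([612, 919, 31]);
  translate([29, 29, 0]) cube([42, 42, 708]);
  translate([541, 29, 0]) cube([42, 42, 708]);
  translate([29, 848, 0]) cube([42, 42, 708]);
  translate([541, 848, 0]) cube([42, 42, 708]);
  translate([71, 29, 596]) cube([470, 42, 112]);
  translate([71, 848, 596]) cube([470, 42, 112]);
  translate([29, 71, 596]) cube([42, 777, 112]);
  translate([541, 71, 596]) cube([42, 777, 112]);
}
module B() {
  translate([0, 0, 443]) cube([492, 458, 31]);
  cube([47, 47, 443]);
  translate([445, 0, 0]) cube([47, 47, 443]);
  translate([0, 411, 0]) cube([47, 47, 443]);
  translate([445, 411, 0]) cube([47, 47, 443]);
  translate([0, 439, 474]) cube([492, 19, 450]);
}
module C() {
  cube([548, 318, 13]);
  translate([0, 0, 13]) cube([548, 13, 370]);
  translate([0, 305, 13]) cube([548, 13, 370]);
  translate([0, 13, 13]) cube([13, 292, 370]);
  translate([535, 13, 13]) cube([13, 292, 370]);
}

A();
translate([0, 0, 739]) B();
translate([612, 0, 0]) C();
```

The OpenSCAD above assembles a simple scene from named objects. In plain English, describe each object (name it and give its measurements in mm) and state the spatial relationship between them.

A is a rectangular dining table. The top is 612×919×31 mm with its upper surface at z = 739 mm. It stands on four 42×42 mm square legs, each inset 29 mm from the nearest pair of top edges, running from the floor to the underside of the top. Four apron rails, 42 mm thick and 112 mm tall, run between adjacent legs with their top edges flush with the underside of the top and their outer faces flush with the legs' outer faces.

B is a chair: 492×458 mm seat, 31 mm thick, top at z = 474 mm, on four 47 mm square corner legs flush with the seat edges. A 19 mm thick backrest slab spans the full seat width, extending 450 mm above the seat top, its back face flush with the seat's +y edge.

C is an open-topped rectangular box: outside dimensions 548×318×383 mm, with a uniform wall and base thickness of 13 mm. The base is a full 548×318 slab on the floor; four walls sit on top of the base. The front and back walls (the −y and +y sides) span the full width; the two side walls fit between them.

The chair is on top of the table. The open box is against the table's +x side, with their −y faces flush.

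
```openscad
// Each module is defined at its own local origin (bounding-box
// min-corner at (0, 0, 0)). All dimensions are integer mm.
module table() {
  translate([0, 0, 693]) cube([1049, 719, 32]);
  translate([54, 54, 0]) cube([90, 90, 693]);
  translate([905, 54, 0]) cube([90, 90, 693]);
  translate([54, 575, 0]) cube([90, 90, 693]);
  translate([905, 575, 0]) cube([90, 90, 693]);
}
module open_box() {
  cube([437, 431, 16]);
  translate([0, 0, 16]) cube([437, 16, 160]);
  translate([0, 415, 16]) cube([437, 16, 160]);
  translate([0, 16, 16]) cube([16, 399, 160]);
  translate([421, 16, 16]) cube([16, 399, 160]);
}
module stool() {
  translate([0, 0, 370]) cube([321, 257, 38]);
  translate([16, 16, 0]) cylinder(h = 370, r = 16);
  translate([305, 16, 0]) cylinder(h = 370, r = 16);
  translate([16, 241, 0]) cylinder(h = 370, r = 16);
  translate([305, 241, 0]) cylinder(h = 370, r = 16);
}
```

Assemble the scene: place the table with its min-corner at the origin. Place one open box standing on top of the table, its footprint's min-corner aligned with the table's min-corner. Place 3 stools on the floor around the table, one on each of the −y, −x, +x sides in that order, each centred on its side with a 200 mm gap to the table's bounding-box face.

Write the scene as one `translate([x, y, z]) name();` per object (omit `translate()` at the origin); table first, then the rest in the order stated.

table();
translate([0, 0, 725]) open_box();
translate([364, -457, 0]) stool();
translate([-521, 231, 0]) stool();
translate([1249, 231, 0]) stool();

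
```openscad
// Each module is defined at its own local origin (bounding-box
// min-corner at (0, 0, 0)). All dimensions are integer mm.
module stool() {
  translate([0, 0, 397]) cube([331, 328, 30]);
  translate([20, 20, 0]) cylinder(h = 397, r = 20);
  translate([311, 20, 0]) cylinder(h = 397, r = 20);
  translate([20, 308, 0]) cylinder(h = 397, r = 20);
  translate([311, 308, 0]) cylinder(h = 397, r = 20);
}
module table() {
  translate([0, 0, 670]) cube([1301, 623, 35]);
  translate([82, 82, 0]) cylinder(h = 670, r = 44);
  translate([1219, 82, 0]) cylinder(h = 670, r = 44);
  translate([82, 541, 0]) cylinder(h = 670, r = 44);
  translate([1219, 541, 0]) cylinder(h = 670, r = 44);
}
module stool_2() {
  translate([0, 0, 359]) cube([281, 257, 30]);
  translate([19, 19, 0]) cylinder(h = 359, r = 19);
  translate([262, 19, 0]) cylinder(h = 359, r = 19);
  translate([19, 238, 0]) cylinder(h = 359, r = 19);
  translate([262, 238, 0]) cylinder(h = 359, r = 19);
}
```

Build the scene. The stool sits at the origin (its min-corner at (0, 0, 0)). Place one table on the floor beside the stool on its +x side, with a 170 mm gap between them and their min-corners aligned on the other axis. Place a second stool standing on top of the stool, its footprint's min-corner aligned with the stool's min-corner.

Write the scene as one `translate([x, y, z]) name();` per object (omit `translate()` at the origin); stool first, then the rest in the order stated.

stool();
translate([501, 0, 0]) table();
translate([0, 0, 427]) stool_2();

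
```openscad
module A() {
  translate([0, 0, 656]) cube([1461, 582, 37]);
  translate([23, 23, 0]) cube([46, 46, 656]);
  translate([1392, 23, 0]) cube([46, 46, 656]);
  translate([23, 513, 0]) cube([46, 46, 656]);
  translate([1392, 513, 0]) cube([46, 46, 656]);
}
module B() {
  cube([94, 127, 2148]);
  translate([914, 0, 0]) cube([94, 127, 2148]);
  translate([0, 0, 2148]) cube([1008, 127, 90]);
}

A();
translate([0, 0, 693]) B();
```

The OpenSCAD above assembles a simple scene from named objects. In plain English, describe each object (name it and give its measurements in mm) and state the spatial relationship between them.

A is a rectangular dining table. The top is 1461×582×37 mm with its upper surface at z = 693 mm. It stands on four 46×46 mm square legs, each inset 23 mm from the nearest pair of top edges, running from the floor to the underside of the top.

B is a door frame. The clear opening is 820 mm wide and 2148 mm high. Two 94 mm wide jambs, 127 mm deep, stand either side of the opening from the floor to the top of the opening. A 90 mm thick head sits across the top of both jambs, spanning the full outside width of the frame.

The door frame is on top of the table.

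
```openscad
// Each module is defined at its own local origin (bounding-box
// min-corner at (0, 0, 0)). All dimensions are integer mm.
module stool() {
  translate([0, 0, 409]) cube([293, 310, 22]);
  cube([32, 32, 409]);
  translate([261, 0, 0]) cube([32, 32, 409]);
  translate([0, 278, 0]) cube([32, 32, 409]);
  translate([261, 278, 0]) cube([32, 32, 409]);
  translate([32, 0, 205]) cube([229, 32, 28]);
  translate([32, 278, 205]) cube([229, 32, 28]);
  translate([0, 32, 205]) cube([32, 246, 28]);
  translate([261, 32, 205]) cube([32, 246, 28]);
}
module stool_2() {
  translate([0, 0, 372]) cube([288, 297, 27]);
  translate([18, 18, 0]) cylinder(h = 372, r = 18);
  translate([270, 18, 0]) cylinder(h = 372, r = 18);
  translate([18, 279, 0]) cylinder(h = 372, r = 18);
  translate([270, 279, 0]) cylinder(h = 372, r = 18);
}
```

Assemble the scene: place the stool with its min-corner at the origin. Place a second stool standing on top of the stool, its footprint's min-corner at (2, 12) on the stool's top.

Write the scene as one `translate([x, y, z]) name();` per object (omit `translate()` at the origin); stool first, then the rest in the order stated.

stool();
translate([2, 12, 431]) stool_2();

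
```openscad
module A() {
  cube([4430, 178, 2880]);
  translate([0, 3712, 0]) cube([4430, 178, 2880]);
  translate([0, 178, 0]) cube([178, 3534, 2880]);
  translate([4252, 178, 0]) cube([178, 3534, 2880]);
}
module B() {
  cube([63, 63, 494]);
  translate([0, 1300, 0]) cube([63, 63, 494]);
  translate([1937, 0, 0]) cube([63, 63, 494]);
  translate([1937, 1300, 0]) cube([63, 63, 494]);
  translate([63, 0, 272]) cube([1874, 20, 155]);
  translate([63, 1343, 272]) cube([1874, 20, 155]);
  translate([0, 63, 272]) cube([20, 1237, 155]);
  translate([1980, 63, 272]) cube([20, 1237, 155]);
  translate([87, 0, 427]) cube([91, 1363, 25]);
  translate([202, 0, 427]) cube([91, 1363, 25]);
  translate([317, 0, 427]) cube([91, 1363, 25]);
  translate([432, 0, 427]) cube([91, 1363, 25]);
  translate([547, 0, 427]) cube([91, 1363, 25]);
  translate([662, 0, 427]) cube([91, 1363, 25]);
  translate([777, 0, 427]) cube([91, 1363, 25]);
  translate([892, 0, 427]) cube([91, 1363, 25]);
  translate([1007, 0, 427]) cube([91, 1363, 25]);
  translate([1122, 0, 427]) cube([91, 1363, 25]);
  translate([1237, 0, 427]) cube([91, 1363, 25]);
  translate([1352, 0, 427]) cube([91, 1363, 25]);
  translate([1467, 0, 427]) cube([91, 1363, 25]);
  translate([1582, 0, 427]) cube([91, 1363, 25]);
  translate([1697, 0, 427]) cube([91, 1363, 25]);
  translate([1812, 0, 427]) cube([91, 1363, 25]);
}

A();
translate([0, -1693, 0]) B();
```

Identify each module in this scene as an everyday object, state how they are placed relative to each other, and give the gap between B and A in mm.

The bed frame's nearest face is 330 mm from the house frame's −y face.

A is a house frame. B is a bed frame. The bed frame is on the floor beside the house frame on its −y side. The gap between the bed frame and the house frame is 330 mm.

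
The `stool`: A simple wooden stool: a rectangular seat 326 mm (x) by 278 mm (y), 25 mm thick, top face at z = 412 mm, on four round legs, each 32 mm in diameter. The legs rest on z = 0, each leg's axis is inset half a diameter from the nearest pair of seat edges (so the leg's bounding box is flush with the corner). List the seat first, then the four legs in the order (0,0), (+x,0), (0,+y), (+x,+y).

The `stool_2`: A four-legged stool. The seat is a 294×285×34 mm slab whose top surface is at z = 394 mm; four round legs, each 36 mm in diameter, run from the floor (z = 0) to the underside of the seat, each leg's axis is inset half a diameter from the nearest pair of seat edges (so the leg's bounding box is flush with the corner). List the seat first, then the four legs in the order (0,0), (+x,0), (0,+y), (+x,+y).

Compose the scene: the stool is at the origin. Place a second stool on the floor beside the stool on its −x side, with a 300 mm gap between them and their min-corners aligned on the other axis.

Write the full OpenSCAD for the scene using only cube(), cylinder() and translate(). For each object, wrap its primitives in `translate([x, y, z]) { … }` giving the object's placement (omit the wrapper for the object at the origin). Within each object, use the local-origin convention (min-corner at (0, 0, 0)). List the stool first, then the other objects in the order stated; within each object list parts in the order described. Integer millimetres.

translate([0, 0, 387]) cube([326, 278, 25]);
translate([16, 16, 0]) cylinder(h = 387, r = 16);
translate([310, 16, 0]) cylinder(h = 387, r = 16);
translate([16, 262, 0]) cylinder(h = 387, r = 16);
translate([310, 262, 0]) cylinder(h = 387, r = 16);
translate([-594, 0, 0]) {
  translate([0, 0, 360]) cube([294, 285, 34]);
  translate([18, 18, 0]) cylinder(h = 360, r = 18);
  translate([276, 18, 0]) cylinder(h = 360, r = 18);
  translate([18, 267, 0]) cylinder(h = 360, r = 18);
  translate([276, 267, 0]) cylinder(h = 360, r = 18);
}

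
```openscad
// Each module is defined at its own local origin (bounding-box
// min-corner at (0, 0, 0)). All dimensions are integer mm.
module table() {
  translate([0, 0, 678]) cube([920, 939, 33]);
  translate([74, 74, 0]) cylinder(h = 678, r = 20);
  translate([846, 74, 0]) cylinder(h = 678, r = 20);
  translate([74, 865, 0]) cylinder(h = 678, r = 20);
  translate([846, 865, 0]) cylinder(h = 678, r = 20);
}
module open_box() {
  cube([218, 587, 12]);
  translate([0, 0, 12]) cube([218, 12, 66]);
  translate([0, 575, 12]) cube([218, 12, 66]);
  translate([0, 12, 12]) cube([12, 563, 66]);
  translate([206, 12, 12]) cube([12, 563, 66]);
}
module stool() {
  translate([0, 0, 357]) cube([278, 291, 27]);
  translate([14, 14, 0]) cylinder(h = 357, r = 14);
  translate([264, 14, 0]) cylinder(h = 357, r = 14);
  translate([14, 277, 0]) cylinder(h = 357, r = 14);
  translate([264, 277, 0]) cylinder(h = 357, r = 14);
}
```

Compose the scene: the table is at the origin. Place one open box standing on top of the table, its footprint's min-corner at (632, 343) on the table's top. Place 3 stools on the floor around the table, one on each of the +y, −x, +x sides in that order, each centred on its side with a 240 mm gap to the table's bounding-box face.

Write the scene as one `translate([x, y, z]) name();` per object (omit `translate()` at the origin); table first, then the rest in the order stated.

table();
translate([632, 343, 711]) open_box();
translate([321, 1179, 0]) stool();
translate([-518, 324, 0]) stool();
translate([1160, 324, 0]) stool();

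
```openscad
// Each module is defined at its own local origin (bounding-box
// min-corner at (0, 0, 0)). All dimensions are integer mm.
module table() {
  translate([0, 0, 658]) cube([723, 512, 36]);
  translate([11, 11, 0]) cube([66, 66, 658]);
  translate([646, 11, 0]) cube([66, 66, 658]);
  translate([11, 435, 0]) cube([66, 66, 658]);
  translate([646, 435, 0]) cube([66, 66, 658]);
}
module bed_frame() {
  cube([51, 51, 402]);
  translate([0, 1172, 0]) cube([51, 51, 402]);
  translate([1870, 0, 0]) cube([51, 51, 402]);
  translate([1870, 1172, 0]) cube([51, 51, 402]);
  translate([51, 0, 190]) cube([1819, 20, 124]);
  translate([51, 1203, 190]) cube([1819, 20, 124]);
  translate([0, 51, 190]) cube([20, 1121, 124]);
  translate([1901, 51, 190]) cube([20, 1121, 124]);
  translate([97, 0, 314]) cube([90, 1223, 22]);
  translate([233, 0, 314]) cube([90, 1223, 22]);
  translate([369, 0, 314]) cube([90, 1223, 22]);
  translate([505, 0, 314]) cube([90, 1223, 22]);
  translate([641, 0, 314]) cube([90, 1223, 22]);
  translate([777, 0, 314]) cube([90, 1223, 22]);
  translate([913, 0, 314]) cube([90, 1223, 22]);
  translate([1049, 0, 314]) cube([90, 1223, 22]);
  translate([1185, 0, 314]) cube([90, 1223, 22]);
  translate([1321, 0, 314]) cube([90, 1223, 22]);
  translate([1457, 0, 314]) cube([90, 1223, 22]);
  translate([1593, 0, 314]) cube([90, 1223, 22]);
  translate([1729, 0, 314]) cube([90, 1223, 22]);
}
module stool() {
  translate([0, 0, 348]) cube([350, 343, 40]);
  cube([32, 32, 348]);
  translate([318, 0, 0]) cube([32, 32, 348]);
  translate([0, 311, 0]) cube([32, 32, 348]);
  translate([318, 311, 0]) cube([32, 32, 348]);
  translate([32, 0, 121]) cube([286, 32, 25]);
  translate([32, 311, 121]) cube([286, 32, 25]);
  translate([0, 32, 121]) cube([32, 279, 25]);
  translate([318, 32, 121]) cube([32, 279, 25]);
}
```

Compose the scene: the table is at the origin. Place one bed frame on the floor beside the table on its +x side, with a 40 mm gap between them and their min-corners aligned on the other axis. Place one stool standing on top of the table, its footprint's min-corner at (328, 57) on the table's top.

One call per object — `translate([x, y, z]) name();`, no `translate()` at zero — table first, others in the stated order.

table();
translate([763, 0, 0]) bed_frame();
translate([328, 57, 694]) stool();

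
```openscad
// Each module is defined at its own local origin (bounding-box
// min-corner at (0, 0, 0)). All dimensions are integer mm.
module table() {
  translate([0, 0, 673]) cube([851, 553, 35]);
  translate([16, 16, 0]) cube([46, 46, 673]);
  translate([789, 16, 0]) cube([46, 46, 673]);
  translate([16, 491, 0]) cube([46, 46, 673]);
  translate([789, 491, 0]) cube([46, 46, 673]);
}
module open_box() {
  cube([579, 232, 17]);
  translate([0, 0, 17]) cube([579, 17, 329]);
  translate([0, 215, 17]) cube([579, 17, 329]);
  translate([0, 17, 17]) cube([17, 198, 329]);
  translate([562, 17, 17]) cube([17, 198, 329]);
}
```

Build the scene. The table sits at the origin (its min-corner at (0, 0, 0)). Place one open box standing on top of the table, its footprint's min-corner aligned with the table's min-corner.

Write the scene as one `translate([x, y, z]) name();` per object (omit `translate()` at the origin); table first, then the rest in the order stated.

table();
translate([0, 0, 708]) open_box();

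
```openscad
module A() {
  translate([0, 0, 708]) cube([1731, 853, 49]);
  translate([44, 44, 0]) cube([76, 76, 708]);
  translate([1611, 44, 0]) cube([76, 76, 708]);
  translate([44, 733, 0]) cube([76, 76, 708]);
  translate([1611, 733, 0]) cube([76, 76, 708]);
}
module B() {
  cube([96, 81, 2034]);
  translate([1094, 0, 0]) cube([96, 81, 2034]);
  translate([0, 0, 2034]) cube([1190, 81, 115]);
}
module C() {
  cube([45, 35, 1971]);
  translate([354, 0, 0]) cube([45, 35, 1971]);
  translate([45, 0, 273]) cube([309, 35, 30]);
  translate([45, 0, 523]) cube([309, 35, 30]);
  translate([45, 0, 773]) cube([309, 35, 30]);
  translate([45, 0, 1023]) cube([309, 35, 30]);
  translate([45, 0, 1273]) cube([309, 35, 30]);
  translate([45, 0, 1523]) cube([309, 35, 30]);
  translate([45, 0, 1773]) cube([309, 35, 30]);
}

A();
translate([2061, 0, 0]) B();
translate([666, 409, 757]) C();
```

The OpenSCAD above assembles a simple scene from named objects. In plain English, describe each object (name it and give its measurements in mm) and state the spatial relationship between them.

A is a rectangular dining table. The top is 1731×853×49 mm with its upper surface at z = 757 mm. It stands on four 76×76 mm square legs, each inset 44 mm from the nearest pair of top edges, running from the floor to the underside of the top.

B is a door frame. The clear opening is 998 mm wide and 2034 mm high. Two 96 mm wide jambs, 81 mm deep, stand either side of the opening from the floor to the top of the opening. A 115 mm thick head sits across the top of both jambs, spanning the full outside width of the frame.

C is a straight ladder. Two 45×35 mm vertical rails, 1971 mm tall, stand 399 mm apart (outside-to-outside) with their front faces coplanar on the −y side. 7 rungs, each 35 mm deep and 30 mm tall, span between the inner faces of the rails, front faces flush with the rails. The lowest rung's underside is at z = 273 mm and rungs are spaced 250 mm apart (underside to underside).

The door frame is on the floor beside the table on its +x side. The ladder is on top of the table, centred.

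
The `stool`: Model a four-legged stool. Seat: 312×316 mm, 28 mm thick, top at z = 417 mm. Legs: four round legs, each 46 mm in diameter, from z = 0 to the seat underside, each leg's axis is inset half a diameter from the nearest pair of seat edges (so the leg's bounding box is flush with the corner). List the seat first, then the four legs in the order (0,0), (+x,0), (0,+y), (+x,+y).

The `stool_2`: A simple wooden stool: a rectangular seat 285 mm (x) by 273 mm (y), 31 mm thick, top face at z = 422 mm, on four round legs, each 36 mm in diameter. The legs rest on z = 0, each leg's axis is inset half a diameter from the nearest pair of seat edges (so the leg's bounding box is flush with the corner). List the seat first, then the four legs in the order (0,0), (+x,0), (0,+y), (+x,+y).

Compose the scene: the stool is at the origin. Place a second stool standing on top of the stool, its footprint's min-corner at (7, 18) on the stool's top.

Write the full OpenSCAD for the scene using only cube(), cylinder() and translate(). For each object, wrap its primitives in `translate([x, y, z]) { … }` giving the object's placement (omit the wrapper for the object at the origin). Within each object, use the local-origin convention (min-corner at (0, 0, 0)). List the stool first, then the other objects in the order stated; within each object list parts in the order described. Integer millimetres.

translate([0, 0, 389]) cube([312, 316, 28]);
translate([23, 23, 0]) cylinder(h = 389, r = 23);
translate([289, 23, 0]) cylinder(h = 389, r = 23);
translate([23, 293, 0]) cylinder(h = 389, r = 23);
translate([289, 293, 0]) cylinder(h = 389, r = 23);
translate([7, 18, 417]) {
  translate([0, 0, 391]) cube([285, 273, 31]);
  translate([18, 18, 0]) cylinder(h = 391, r = 18);
  translate([267, 18, 0]) cylinder(h = 391, r = 18);
  translate([18, 255, 0]) cylinder(h = 391, r = 18);
  translate([267, 255, 0]) cylinder(h = 391, r = 18);
}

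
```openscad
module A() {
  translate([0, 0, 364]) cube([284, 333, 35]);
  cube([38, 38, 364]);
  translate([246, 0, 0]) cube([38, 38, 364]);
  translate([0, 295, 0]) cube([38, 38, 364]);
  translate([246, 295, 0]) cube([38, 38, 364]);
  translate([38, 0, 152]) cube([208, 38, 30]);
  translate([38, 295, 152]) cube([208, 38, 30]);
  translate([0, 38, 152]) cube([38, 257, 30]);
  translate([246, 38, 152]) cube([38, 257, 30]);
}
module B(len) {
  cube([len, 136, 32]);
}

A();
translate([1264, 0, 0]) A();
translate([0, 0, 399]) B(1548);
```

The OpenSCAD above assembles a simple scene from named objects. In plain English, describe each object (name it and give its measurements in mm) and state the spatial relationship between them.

A is a four-legged stool. The seat is 284×333 mm, 35 mm thick, top at z = 399 mm. It stands on four square legs, each 38×38 mm in cross-section, from z = 0 to the seat underside, each flush with a corner of the seat. Four stretchers, 38 mm wide and 30 mm tall, connect adjacent legs with their undersides at z = 152 mm, each running between the inner faces of the legs it joins and aligned with the legs' outer faces on the other axis.

B is a rectangular beam 1548 mm long (x), 136 mm deep (y), 32 mm thick (z).

The beam spans the tops of two stools placed 980 mm apart, resting at z = 399 mm.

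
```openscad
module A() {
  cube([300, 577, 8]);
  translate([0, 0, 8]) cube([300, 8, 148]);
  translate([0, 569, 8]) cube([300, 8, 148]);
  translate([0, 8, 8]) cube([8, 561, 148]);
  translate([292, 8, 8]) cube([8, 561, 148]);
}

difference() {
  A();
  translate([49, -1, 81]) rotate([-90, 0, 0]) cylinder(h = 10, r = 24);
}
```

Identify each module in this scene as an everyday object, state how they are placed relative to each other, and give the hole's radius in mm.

The subtracted cylinder has r = 24 mm.

A is an open box. The open box has a circular hole through its front wall. The hole's radius is 24 mm.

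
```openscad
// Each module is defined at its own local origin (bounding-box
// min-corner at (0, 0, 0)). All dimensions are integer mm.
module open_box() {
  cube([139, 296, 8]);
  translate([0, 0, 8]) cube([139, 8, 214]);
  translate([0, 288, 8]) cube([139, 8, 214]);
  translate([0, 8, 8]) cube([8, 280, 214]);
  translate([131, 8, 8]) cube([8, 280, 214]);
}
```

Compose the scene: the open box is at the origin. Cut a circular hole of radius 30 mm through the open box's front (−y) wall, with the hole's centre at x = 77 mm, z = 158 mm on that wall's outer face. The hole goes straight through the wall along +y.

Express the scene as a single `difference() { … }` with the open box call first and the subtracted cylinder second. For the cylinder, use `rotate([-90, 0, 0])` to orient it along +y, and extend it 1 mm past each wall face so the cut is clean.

difference() {
  open_box();
  translate([77, -1, 158]) rotate([-90, 0, 0]) cylinder(h = 10, r = 30);
}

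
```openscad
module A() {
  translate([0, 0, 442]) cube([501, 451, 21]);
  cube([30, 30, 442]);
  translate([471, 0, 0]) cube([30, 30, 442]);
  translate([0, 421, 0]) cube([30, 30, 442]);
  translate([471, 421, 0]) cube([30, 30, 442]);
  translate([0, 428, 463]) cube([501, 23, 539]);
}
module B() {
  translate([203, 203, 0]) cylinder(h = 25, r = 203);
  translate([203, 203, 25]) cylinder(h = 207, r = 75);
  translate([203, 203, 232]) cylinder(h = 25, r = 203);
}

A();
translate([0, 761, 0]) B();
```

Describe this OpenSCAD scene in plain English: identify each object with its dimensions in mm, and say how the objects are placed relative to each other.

A is a chair: 501×451 mm seat, 21 mm thick, top at z = 463 mm, on four 30 mm square corner legs flush with the seat edges. A 23 mm thick backrest slab spans the full seat width, extending 539 mm above the seat top, its back face flush with the seat's +y edge.

B is a spool: two coaxial disc flanges of radius 203 mm and thickness 25 mm, joined by a core cylinder of radius 75 mm and height 207 mm. The lower flange rests on z = 0 and the three cylinders share a vertical axis.

The spool is on the floor beside the chair on its +y side.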